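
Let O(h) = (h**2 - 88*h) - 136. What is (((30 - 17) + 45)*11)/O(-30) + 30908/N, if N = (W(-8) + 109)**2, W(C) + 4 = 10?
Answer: 2470617/978650 ≈ 2.5245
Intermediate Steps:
O(h) = -136 + h**2 - 88*h
W(C) = 6 (W(C) = -4 + 10 = 6)
N = 13225 (N = (6 + 109)**2 = 115**2 = 13225)
(((30 - 17) + 45)*11)/O(-30) + 30908/N = (((30 - 17) + 45)*11)/(-136 + (-30)**2 - 88*(-30)) + 30908/13225 = ((13 + 45)*11)/(-136 + 900 + 2640) + 30908*(1/13225) = (58*11)/3404 + 30908/13225 = 638*(1/3404) + 30908/13225 = 319/1702 + 30908/13225 = 2470617/978650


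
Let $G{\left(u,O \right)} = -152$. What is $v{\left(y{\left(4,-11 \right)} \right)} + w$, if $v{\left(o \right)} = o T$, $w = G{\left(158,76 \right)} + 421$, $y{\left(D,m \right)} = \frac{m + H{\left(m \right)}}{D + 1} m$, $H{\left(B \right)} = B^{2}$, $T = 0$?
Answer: $269$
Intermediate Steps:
$y{\left(D,m \right)} = \frac{m \left(m + m^{2}\right)}{1 + D}$ ($y{\left(D,m \right)} = \frac{m + m^{2}}{D + 1} m = \frac{m + m^{2}}{1 + D} m = \frac{m \left(m + m^{2}\right)}{1 + D}$)
$w = 269$ ($w = -152 + 421 = 269$)
$v{\left(o \right)} = 0$ ($v{\left(o \right)} = o 0 = 0$)
$v{\left(y{\left(4,-11 \right)} \right)} + w = 0 + 269 = 269$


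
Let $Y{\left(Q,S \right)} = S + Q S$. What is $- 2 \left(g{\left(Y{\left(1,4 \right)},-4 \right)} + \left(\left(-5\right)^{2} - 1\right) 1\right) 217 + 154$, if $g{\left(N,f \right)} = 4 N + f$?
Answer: $-22414$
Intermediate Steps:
$g{\left(N,f \right)} = f + 4 N$
$- 2 \left(g{\left(Y{\left(1,4 \right)},-4 \right)} + \left(\left(-5\right)^{2} - 1\right) 1\right) 217 + 154 = - 2 \left(\left(-4 + 4 \cdot 4 \left(1 + 1\right)\right) + \left(\left(-5\right)^{2} - 1\right) 1\right) 217 + 154 = - 2 \left(\left(-4 + 4 \cdot 4 \cdot 2\right) + \left(25 - 1\right) 1\right) 217 + 154 = - 2 \left(\left(-4 + 4 \cdot 8\right) + 24 \cdot 1\right) 217 + 154 = - 2 \left(\left(-4 + 32\right) + 24\right) 217 + 154 = - 2 \left(28 + 24\right) 217 + 154 = \left(-2\right) 52 \cdot 217 + 154 = \left(-104\right) 217 + 154 = -22568 + 154 = -22414$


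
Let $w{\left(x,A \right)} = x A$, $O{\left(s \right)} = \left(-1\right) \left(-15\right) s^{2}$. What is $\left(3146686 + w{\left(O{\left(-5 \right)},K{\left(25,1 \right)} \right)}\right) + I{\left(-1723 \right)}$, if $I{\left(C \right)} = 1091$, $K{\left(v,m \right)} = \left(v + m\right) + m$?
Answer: $3157902$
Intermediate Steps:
$O{\left(s \right)} = 15 s^{2}$
$K{\left(v,m \right)} = v + 2 m$ ($K{\left(v,m \right)} = \left(m + v\right) + m = v + 2 m$)
$w{\left(x,A \right)} = A x$
$\left(3146686 + w{\left(O{\left(-5 \right)},K{\left(25,1 \right)} \right)}\right) + I{\left(-1723 \right)} = \left(3146686 + \left(25 + 2 \cdot 1\right) 15 \left(-5\right)^{2}\right) + 1091 = \left(3146686 + \left(25 + 2\right) 15 \cdot 25\right) + 1091 = \left(3146686 + 27 \cdot 375\right) + 1091 = \left(3146686 + 10125\right) + 1091 = 3156811 + 1091 = 3157902$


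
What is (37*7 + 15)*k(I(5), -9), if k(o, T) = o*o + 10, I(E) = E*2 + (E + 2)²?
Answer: 956534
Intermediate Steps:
I(E) = (2 + E)² + 2*E (I(E) = 2*E + (2 + E)² = (2 + E)² + 2*E)
k(o, T) = 10 + o² (k(o, T) = o² + 10 = 10 + o²)
(37*7 + 15)*k(I(5), -9) = (37*7 + 15)*(10 + ((2 + 5)² + 2*5)²) = (259 + 15)*(10 + (7² + 10)²) = 274*(10 + (49 + 10)²) = 274*(10 + 59²) = 274*(10 + 3481) = 274*3491 = 956534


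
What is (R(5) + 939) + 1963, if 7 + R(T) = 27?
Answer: 2922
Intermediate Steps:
R(T) = 20 (R(T) = -7 + 27 = 20)
(R(5) + 939) + 1963 = (20 + 939) + 1963 = 959 + 1963 = 2922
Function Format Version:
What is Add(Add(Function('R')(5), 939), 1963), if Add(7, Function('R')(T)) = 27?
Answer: 2922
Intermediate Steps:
Function('R')(T) = 20 (Function('R')(T) = Add(-7, 27) = 20)
Add(Add(Function('R')(5), 939), 1963) = Add(Add(20, 939), 1963) = Add(959, 1963) = 2922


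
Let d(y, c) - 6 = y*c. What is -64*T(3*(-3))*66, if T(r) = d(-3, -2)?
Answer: -50688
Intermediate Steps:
d(y, c) = 6 + c*y (d(y, c) = 6 + y*c = 6 + c*y)
T(r) = 12 (T(r) = 6 - 2*(-3) = 6 + 6 = 12)
-64*T(3*(-3))*66 = -64*12*66 = -768*66 = -50688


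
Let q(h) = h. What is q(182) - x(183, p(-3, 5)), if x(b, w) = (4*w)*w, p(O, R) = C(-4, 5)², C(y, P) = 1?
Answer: 178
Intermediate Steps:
p(O, R) = 1 (p(O, R) = 1² = 1)
x(b, w) = 4*w²
q(182) - x(183, p(-3, 5)) = 182 - 4*1² = 182 - 4 = 178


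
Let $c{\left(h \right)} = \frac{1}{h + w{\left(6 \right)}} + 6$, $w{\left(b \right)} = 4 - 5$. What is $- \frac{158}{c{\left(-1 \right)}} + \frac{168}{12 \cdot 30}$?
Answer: $- \frac{4663}{165} \approx -28.261$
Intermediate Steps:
$w{\left(b \right)} = -1$ ($w{\left(b \right)} = 4 - 5 = -1$)
$c{\left(h \right)} = 6 + \frac{1}{-1 + h}$ ($c{\left(h \right)} = \frac{1}{h - 1} + 6 = \frac{1}{-1 + h} + 6 = 6 + \frac{1}{-1 + h}$)
$- \frac{158}{c{\left(-1 \right)}} + \frac{168}{12 \cdot 30} = - \frac{158}{\frac{1}{-1 - 1} \left(-5 + 6 \left(-1\right)\right)} + \frac{168}{12 \cdot 30} = - \frac{158}{\frac{1}{-2} \left(-5 - 6\right)} + \frac{168}{360} = - \frac{158}{\left(- \frac{1}{2}\right) \left(-11\right)} + 168 \cdot \frac{1}{360} = - \frac{158}{\frac{11}{2}} + \frac{7}{15} = \left(-158\right) \frac{2}{11} + \frac{7}{15} = - \frac{316}{11} + \frac{7}{15} = - \frac{4663}{165}$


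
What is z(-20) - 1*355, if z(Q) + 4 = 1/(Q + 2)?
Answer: -6463/18 ≈ -359.06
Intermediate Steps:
z(Q) = -4 + 1/(2 + Q) (z(Q) = -4 + 1/(Q + 2) = -4 + 1/(2 + Q))
z(-20) - 1*355 = (-7 - 4*(-20))/(2 - 20) - 1*355 = (-7 + 80)/(-18) - 355 = -1/18*73 - 355 = -73/18 - 355 = -6463/18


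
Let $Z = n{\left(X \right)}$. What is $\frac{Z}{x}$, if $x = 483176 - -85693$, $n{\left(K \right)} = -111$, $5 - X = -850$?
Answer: $- \frac{37}{189623} \approx -0.00019512$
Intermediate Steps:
$X = 855$ ($X = 5 - -850 = 5 + 850 = 855$)
$Z = -111$
$x = 568869$ ($x = 483176 + 85693 = 568869$)
$\frac{Z}{x} = - \frac{111}{568869} = \left(-111\right) \frac{1}{568869} = - \frac{37}{189623}$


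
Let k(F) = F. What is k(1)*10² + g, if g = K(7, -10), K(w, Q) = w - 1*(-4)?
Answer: 111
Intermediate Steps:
K(w, Q) = 4 + w (K(w, Q) = w + 4 = 4 + w)
g = 11 (g = 4 + 7 = 11)
k(1)*10² + g = 1*10² + 11 = 1*100 + 11 = 100 + 11 = 111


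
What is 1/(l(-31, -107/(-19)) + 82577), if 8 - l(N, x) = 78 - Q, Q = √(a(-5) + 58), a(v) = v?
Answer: 82507/6807404996 - √53/6807404996 ≈ 1.2119e-5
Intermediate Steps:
Q = √53 (Q = √(-5 + 58) = √53 ≈ 7.2801)
l(N, x) = -70 + √53 (l(N, x) = 8 - (78 - √53) = 8 + (-78 + √53) = -70 + √53)
1/(l(-31, -107/(-19)) + 82577) = 1/((-70 + √53) + 82577) = 1/(82507 + √53)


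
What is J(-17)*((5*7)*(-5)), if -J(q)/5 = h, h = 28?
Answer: 24500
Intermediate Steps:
J(q) = -140 (J(q) = -5*28 = -140)
J(-17)*((5*7)*(-5)) = -140*5*7*(-5) = -4900*(-5) = -140*(-175) = 24500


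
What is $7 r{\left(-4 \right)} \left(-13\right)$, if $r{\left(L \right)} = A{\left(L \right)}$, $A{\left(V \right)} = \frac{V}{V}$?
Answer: $-91$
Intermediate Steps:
$A{\left(V \right)} = 1$
$r{\left(L \right)} = 1$
$7 r{\left(-4 \right)} \left(-13\right) = 7 \cdot 1 \left(-13\right) = 7 \left(-13\right) = -91$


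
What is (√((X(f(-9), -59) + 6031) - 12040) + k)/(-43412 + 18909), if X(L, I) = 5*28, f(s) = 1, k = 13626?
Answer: -13626/24503 - I*√5869/24503 ≈ -0.5561 - 0.0031265*I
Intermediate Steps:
X(L, I) = 140
(√((X(f(-9), -59) + 6031) - 12040) + k)/(-43412 + 18909) = (√((140 + 6031) - 12040) + 13626)/(-43412 + 18909) = (√(6171 - 12040) + 13626)/(-24503) = (√(-5869) + 13626)*(-1/24503) = (I*√5869 + 13626)*(-1/24503) = (13626 + I*√5869)*(-1/24503) = -13626/24503 - I*√5869/24503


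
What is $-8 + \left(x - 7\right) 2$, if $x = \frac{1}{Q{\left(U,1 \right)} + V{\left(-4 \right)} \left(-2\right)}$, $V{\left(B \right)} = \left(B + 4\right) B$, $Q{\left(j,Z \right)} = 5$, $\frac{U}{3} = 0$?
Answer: $- \frac{108}{5} \approx -21.6$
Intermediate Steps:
$U = 0$ ($U = 3 \cdot 0 = 0$)
$V{\left(B \right)} = B \left(4 + B\right)$ ($V{\left(B \right)} = \left(4 + B\right) B = B \left(4 + B\right)$)
$x = \frac{1}{5}$ ($x = \frac{1}{5 + - 4 \left(4 - 4\right) \left(-2\right)} = \frac{1}{5 + \left(-4\right) 0 \left(-2\right)} = \frac{1}{5 + 0 \left(-2\right)} = \frac{1}{5 + 0} = \frac{1}{5} \approx 0.2$)
$-8 + \left(x - 7\right) 2 = -8 + \left(\frac{1}{5} - 7\right) 2 = -8 - \frac{68}{5} = - \frac{108}{5}$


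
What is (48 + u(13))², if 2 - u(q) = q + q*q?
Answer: 17424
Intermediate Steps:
u(q) = 2 - q - q² (u(q) = 2 - (q + q*q) = 2 - (q + q²) = 2 + (-q - q²) = 2 - q - q²)
(48 + u(13))² = (48 + (2 - 1*13 - 1*13²))² = (48 + (2 - 13 - 1*169))² = (48 + (2 - 13 - 169))² = (48 - 180)² = (-132)² = 17424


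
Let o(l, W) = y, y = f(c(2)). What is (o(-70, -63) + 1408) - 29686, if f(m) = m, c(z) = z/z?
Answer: -28277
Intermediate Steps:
c(z) = 1
y = 1
o(l, W) = 1
(o(-70, -63) + 1408) - 29686 = (1 + 1408) - 29686 = 1409 - 29686 = -28277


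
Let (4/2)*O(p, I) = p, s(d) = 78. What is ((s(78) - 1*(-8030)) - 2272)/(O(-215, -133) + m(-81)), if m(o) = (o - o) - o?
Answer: -11672/53 ≈ -220.23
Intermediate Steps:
m(o) = -o (m(o) = 0 - o = -o)
O(p, I) = p/2
((s(78) - 1*(-8030)) - 2272)/(O(-215, -133) + m(-81)) = ((78 - 1*(-8030)) - 2272)/((½)*(-215) - 1*(-81)) = ((78 + 8030) - 2272)/(-215/2 + 81) = (8108 - 2272)/(-53/2) = 5836*(-2/53) = -11672/53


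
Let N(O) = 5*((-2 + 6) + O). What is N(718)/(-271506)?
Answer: -1805/135753 ≈ -0.013296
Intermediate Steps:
N(O) = 20 + 5*O (N(O) = 5*(4 + O) = 20 + 5*O)
N(718)/(-271506) = (20 + 5*718)/(-271506) = (20 + 3590)*(-1/271506) = 3610*(-1/271506) = -1805/135753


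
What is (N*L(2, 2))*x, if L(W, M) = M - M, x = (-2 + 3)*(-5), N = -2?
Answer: 0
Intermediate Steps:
x = -5 (x = 1*(-5) = -5)
L(W, M) = 0
(N*L(2, 2))*x = -2*0*(-5) = 0*(-5) = 0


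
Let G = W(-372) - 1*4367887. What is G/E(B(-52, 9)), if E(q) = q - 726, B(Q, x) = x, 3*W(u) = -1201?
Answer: 13104862/2151 ≈ 6092.5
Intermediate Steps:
W(u) = -1201/3 (W(u) = (1/3)*(-1201) = -1201/3)
E(q) = -726 + q
G = -13104862/3 (G = -1201/3 - 1*4367887 = -1201/3 - 4367887 = -13104862/3 ≈ -4.3683e+6)
G/E(B(-52, 9)) = -13104862/(3*(-726 + 9)) = -13104862/3/(-717) = -13104862/3*(-1/717) = 13104862/2151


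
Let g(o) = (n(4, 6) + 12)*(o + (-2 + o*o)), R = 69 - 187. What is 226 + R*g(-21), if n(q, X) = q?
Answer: -788958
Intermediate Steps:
R = -118
g(o) = -32 + 16*o + 16*o² (g(o) = (4 + 12)*(o + (-2 + o*o)) = 16*(o + (-2 + o²)) = 16*(-2 + o + o²) = -32 + 16*o + 16*o²)
226 + R*g(-21) = 226 - 118*(-32 + 16*(-21) + 16*(-21)²) = 226 - 118*(-32 - 336 + 16*441) = 226 - 118*(-32 - 336 + 7056) = 226 - 118*6688 = 226 - 789184 = -788958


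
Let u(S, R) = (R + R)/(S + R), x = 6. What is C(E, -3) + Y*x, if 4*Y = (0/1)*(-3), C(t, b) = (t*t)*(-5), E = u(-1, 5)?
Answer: -125/4 ≈ -31.250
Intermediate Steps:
u(S, R) = 2*R/(R + S) (u(S, R) = (2*R)/(R + S) = 2*R/(R + S))
E = 5/2 (E = 2*5/(5 - 1) = 2*5/4 = 2*5*(¼) = 5/2 ≈ 2.5000)
C(t, b) = -5*t² (C(t, b) = t²*(-5) = -5*t²)
Y = 0 (Y = ((0/1)*(-3))/4 = ((0*1)*(-3))/4 = (0*(-3))/4 = (¼)*0 = 0)
C(E, -3) + Y*x = -5*(5/2)² + 0*6 = -5*25/4 + 0 = -125/4 + 0 = -125/4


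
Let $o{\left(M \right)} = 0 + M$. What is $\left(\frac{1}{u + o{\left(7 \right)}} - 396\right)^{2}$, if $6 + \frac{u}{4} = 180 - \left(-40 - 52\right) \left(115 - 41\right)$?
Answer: $\frac{122373574183081}{780364225} \approx 1.5682 \cdot 10^{5}$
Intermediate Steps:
$o{\left(M \right)} = M$
$u = 27928$ ($u = -24 + 4 \left(180 - \left(-40 - 52\right) \left(115 - 41\right)\right) = -24 + 4 \left(180 - \left(-92\right) 74\right) = -24 + 4 \left(180 - -6808\right) = -24 + 4 \left(180 + 6808\right) = -24 + 4 \cdot 6988 = -24 + 27952 = 27928$)
$\left(\frac{1}{u + o{\left(7 \right)}} - 396\right)^{2} = \left(\frac{1}{27928 + 7} - 396\right)^{2} = \left(\frac{1}{27935} - 396\right)^{2} = \left(- \frac{11062259}{27935}\right)^{2} = \frac{122373574183081}{780364225}$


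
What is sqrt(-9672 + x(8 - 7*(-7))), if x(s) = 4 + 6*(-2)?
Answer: 44*I*sqrt(5) ≈ 98.387*I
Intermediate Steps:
x(s) = -8 (x(s) = 4 - 12 = -8)
sqrt(-9672 + x(8 - 7*(-7))) = sqrt(-9672 - 8) = sqrt(-9680) = 44*I*sqrt(5)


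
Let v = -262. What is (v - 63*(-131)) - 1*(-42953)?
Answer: 50944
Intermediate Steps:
(v - 63*(-131)) - 1*(-42953) = (-262 - 63*(-131)) - 1*(-42953) = (-262 + 8253) + 42953 = 7991 + 42953 = 50944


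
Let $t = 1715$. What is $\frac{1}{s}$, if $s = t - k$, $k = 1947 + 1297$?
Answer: $- \frac{1}{1529} \approx -0.00065402$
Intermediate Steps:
$k = 3244$
$s = -1529$ ($s = 1715 - 3244 = -1529$)
$\frac{1}{s} = \frac{1}{-1529} = - \frac{1}{1529}$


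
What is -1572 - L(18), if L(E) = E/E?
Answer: -1573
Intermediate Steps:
L(E) = 1
-1572 - L(18) = -1572 - 1*1 = -1572 - 1 = -1573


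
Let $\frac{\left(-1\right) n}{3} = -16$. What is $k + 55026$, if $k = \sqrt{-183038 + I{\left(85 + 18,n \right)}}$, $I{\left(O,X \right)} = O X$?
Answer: $55026 + i \sqrt{178094} \approx 55026.0 + 422.01 i$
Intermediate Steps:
$n = 48$ ($n = \left(-3\right) \left(-16\right) = 48$)
$k = i \sqrt{178094}$ ($k = \sqrt{-183038 + \left(85 + 18\right) 48} = \sqrt{-183038 + 103 \cdot 48} = \sqrt{-183038 + 4944} = \sqrt{-178094} = i \sqrt{178094} \approx 422.01 i$)
$k + 55026 = i \sqrt{178094} + 55026 = 55026 + i \sqrt{178094}$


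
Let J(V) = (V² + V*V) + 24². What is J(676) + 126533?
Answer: 1041061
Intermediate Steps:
J(V) = 576 + 2*V² (J(V) = (V² + V²) + 576 = 2*V² + 576 = 576 + 2*V²)
J(676) + 126533 = (576 + 2*676²) + 126533 = (576 + 2*456976) + 126533 = (576 + 913952) + 126533 = 914528 + 126533 = 1041061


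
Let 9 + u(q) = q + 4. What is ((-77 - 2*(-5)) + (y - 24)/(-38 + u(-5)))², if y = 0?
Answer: 17689/4 ≈ 4422.3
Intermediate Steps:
u(q) = -5 + q (u(q) = -9 + (q + 4) = -9 + (4 + q) = -5 + q)
((-77 - 2*(-5)) + (y - 24)/(-38 + u(-5)))² = ((-77 - 2*(-5)) + (0 - 24)/(-38 + (-5 - 5)))² = ((-77 - 1*(-10)) - 24/(-38 - 10))² = ((-77 + 10) - 24/(-48))² = (-67 - 24*(-1/48))² = (-67 + ½)² = (-133/2)² = 17689/4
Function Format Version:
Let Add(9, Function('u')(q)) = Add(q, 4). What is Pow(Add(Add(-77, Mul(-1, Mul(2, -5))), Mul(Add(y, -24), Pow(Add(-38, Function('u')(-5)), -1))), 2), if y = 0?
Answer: Rational(17689, 4) ≈ 4422.3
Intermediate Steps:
Function('u')(q) = Add(-5, q) (Function('u')(q) = Add(-9, Add(q, 4)) = Add(-9, Add(4, q)) = Add(-5, q))
Pow(Add(Add(-77, Mul(-1, Mul(2, -5))), Mul(Add(y, -24), Pow(Add(-38, Function('u')(-5)), -1))), 2) = Pow(Add(Add(-77, Mul(-1, Mul(2, -5))), Mul(Add(0, -24), Pow(Add(-38, Add(-5, -5)), -1))), 2) = Pow(Add(Add(-77, Mul(-1, -10)), Mul(-24, Pow(Add(-38, -10), -1))), 2) = Pow(Add(Add(-77, 10), Mul(-24, Pow(-48, -1))), 2) = Pow(Add(-67, Mul(-24, Rational(-1, 48))), 2) = Pow(Add(-67, Rational(1, 2)), 2) = Pow(Rational(-133, 2), 2) = Rational(17689, 4)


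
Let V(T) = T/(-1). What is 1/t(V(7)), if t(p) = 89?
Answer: 1/89 ≈ 0.011236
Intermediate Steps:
V(T) = -T (V(T) = T*(-1) = -T)
1/t(V(7)) = 1/89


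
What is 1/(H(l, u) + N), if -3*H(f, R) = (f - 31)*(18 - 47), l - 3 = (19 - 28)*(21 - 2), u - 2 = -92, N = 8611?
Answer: 3/20062 ≈ 0.00014954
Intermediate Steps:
u = -90 (u = 2 - 92 = -90)
l = -168 (l = 3 + (19 - 28)*(21 - 2) = 3 - 9*19 = 3 - 171 = -168)
H(f, R) = -899/3 + 29*f/3 (H(f, R) = -(f - 31)*(18 - 47)/3 = -(-31 + f)*(-29)/3 = -(899 - 29*f)/3 = -899/3 + 29*f/3)
1/(H(l, u) + N) = 1/((-899/3 + (29/3)*(-168)) + 8611) = 1/((-899/3 - 1624) + 8611) = 1/(-5771/3 + 8611) = 1/(20062/3) = 3/20062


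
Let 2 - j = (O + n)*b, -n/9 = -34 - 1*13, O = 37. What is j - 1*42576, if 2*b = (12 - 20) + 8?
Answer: -42574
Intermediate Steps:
b = 0 (b = ((12 - 20) + 8)/2 = (-8 + 8)/2 = (1/2)*0 = 0)
n = 423 (n = -9*(-34 - 1*13) = -9*(-34 - 13) = -9*(-47) = 423)
j = 2 (j = 2 - (37 + 423)*0 = 2 - 460*0 = 2 - 1*0 = 2 + 0 = 2)
j - 1*42576 = 2 - 1*42576 = 2 - 42576 = -42574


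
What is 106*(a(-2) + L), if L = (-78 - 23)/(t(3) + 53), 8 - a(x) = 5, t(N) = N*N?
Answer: 4505/31 ≈ 145.32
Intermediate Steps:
t(N) = N²
a(x) = 3 (a(x) = 8 - 1*5 = 8 - 5 = 3)
L = -101/62 (L = (-78 - 23)/(3² + 53) = -101/(9 + 53) = -101/62 ≈ -1.6290)
106*(a(-2) + L) = 106*(3 - 101/62) = 106*(85/62) = 4505/31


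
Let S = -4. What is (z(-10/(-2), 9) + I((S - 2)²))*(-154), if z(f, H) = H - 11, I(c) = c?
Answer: -5236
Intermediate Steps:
z(f, H) = -11 + H
(z(-10/(-2), 9) + I((S - 2)²))*(-154) = ((-11 + 9) + (-4 - 2)²)*(-154) = (-2 + (-6)²)*(-154) = (-2 + 36)*(-154) = 34*(-154) = -5236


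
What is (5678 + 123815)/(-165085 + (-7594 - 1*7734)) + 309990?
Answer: 55926096377/180413 ≈ 3.0999e+5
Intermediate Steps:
(5678 + 123815)/(-165085 + (-7594 - 1*7734)) + 309990 = 129493/(-165085 + (-7594 - 7734)) + 309990 = 129493/(-165085 - 15328) + 309990 = 129493/(-180413) + 309990 = 129493*(-1/180413) + 309990 = -129493/180413 + 309990 = 55926096377/180413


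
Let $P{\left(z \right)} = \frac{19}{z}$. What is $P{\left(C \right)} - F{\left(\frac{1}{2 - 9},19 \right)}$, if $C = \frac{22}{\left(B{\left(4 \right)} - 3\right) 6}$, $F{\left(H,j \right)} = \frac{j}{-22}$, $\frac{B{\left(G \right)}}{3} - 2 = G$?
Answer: $\frac{1729}{22} \approx 78.591$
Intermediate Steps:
$B{\left(G \right)} = 6 + 3 G$
$F{\left(H,j \right)} = - \frac{j}{22}$ ($F{\left(H,j \right)} = j \left(- \frac{1}{22}\right) = - \frac{j}{22}$)
$C = \frac{11}{45}$ ($C = \frac{22}{\left(\left(6 + 3 \cdot 4\right) - 3\right) 6} = \frac{22}{\left(\left(6 + 12\right) - 3\right) 6} = \frac{22}{\left(18 - 3\right) 6} = \frac{22}{15 \cdot 6} = \frac{22}{90} = 22 \cdot \frac{1}{90} = \frac{11}{45} \approx 0.24444$)
$P{\left(C \right)} - F{\left(\frac{1}{2 - 9},19 \right)} = \frac{19}{\frac{11}{45}} - \left(- \frac{1}{22}\right) 19 = 19 \cdot \frac{45}{11} - - \frac{19}{22} = \frac{855}{11} + \frac{19}{22} = \frac{1729}{22}$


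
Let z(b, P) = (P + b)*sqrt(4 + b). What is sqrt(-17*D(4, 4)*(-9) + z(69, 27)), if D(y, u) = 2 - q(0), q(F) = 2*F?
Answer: sqrt(306 + 96*sqrt(73)) ≈ 33.559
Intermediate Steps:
z(b, P) = sqrt(4 + b)*(P + b)
D(y, u) = 2 (D(y, u) = 2 - 2*0 = 2 - 1*0 = 2 + 0 = 2)
sqrt(-17*D(4, 4)*(-9) + z(69, 27)) = sqrt(-17*2*(-9) + sqrt(4 + 69)*(27 + 69)) = sqrt(-34*(-9) + sqrt(73)*96) = sqrt(306 + 96*sqrt(73))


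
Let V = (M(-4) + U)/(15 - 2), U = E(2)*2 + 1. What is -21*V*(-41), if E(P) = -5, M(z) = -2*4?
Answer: -14637/13 ≈ -1125.9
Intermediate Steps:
M(z) = -8
U = -9 (U = -5*2 + 1 = -10 + 1 = -9)
V = -17/13 (V = (-8 - 9)/(15 - 2) = -17/13 ≈ -1.3077)
-21*V*(-41) = -21*(-17/13)*(-41) = (357/13)*(-41) = -14637/13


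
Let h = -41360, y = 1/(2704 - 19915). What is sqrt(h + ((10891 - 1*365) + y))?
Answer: 5*I*sqrt(365344075749)/17211 ≈ 175.6*I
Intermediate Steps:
y = -1/17211 (y = 1/(-17211) = -1/17211 ≈ -5.8102e-5)
sqrt(h + ((10891 - 1*365) + y)) = sqrt(-41360 + ((10891 - 1*365) - 1/17211)) = sqrt(-41360 + ((10891 - 365) - 1/17211)) = sqrt(-41360 + (10526 - 1/17211)) = sqrt(-41360 + 181162985/17211) = sqrt(-530683975/17211) = 5*I*sqrt(365344075749)/17211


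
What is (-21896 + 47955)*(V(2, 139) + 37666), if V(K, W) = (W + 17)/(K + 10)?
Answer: 981877061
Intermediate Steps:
V(K, W) = (17 + W)/(10 + K)
(-21896 + 47955)*(V(2, 139) + 37666) = (-21896 + 47955)*((17 + 139)/(10 + 2) + 37666) = 26059*(156/12 + 37666) = 26059*((1/12)*156 + 37666) = 26059*(13 + 37666) = 26059*37679 = 981877061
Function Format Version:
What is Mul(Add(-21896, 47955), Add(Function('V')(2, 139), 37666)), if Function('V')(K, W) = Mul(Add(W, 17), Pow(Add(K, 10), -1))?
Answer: 981877061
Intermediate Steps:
Function('V')(K, W) = Mul(Pow(Add(10, K), -1), Add(17, W)) (Function('V')(K, W) = Mul(Add(17, W), Pow(Add(10, K), -1)) = Mul(Pow(Add(10, K), -1), Add(17, W)))
Mul(Add(-21896, 47955), Add(Function('V')(2, 139), 37666)) = Mul(Add(-21896, 47955), Add(Mul(Pow(Add(10, 2), -1), Add(17, 139)), 37666)) = Mul(26059, Add(Mul(Pow(12, -1), 156), 37666)) = Mul(26059, Add(Mul(Rational(1, 12), 156), 37666)) = Mul(26059, Add(13, 37666)) = Mul(26059, 37679) = 981877061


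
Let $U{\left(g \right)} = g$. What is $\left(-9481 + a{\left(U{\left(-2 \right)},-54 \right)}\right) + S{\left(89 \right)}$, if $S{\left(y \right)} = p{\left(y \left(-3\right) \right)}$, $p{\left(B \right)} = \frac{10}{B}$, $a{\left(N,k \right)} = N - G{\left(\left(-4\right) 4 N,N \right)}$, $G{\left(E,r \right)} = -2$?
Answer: $- \frac{2531437}{267} \approx -9481.0$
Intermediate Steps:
$a{\left(N,k \right)} = 2 + N$ ($a{\left(N,k \right)} = N - -2 = N + 2 = 2 + N$)
$S{\left(y \right)} = - \frac{10}{3 y}$ ($S{\left(y \right)} = \frac{10}{y \left(-3\right)} = \frac{10}{\left(-3\right) y} = 10 \left(- \frac{1}{3 y}\right) = - \frac{10}{3 y}$)
$\left(-9481 + a{\left(U{\left(-2 \right)},-54 \right)}\right) + S{\left(89 \right)} = \left(-9481 + \left(2 - 2\right)\right) - \frac{10}{3 \cdot 89} = \left(-9481 + 0\right) - \frac{10}{267} = -9481 - \frac{10}{267} = - \frac{2531437}{267}$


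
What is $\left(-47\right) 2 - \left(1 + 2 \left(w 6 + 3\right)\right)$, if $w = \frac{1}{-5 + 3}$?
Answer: $-95$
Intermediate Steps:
$w = - \frac{1}{2}$ ($w = \frac{1}{-2} = - \frac{1}{2} \approx -0.5$)
$\left(-47\right) 2 - \left(1 + 2 \left(w 6 + 3\right)\right) = \left(-47\right) 2 - \left(1 + 2 \left(\left(- \frac{1}{2}\right) 6 + 3\right)\right) = -94 - \left(1 + 2 \left(-3 + 3\right)\right) = -94 - 1 = -95$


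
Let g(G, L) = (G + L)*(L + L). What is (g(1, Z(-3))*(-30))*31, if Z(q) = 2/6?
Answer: -2480/3 ≈ -826.67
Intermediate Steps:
Z(q) = 1/3 (Z(q) = 2*(1/6) = 1/3)
g(G, L) = 2*L*(G + L) (g(G, L) = (G + L)*(2*L) = 2*L*(G + L))
(g(1, Z(-3))*(-30))*31 = ((2*(1/3)*(1 + 1/3))*(-30))*31 = ((2*(1/3)*(4/3))*(-30))*31 = ((8/9)*(-30))*31 = -80/3*31 = -2480/3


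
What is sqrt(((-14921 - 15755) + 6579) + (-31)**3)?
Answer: 8*I*sqrt(842) ≈ 232.14*I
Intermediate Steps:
sqrt(((-14921 - 15755) + 6579) + (-31)**3) = sqrt((-30676 + 6579) - 29791) = sqrt(-24097 - 29791) = sqrt(-53888) = 8*I*sqrt(842)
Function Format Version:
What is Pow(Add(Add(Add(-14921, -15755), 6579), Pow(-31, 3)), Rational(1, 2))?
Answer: Mul(8, I, Pow(842, Rational(1, 2))) ≈ Mul(232.14, I)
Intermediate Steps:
Pow(Add(Add(Add(-14921, -15755), 6579), Pow(-31, 3)), Rational(1, 2)) = Pow(Add(Add(-30676, 6579), -29791), Rational(1, 2)) = Pow(Add(-24097, -29791), Rational(1, 2)) = Pow(-53888, Rational(1, 2)) = Mul(8, I, Pow(842, Rational(1, 2)))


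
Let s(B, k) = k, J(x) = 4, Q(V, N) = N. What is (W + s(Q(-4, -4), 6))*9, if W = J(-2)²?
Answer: 198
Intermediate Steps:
W = 16 (W = 4² = 16)
(W + s(Q(-4, -4), 6))*9 = (16 + 6)*9 = 22*9 = 198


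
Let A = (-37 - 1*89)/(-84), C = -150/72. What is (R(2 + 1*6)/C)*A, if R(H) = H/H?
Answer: -18/25 ≈ -0.72000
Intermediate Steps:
R(H) = 1
C = -25/12 (C = -150*1/72 = -25/12 ≈ -2.0833)
A = 3/2 (A = (-37 - 89)*(-1/84) = -126*(-1/84) = 3/2 ≈ 1.5000)
(R(2 + 1*6)/C)*A = (1/(-25/12))*(3/2) = (1*(-12/25))*(3/2) = -12/25*3/2 = -18/25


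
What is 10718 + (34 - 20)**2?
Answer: 10914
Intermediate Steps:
10718 + (34 - 20)**2 = 10718 + 14**2 = 10718 + 196 = 10914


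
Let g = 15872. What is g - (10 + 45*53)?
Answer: 13477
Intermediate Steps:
g - (10 + 45*53) = 15872 - (10 + 45*53) = 15872 - (10 + 2385) = 15872 - 1*2395 = 15872 - 2395 = 13477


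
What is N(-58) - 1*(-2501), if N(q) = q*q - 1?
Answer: 5864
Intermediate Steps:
N(q) = -1 + q² (N(q) = q² - 1 = -1 + q²)
N(-58) - 1*(-2501) = (-1 + (-58)²) - 1*(-2501) = (-1 + 3364) + 2501 = 3363 + 2501 = 5864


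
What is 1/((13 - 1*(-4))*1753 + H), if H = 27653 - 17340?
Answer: 1/40114 ≈ 2.4929e-5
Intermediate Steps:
H = 10313
1/((13 - 1*(-4))*1753 + H) = 1/((13 - 1*(-4))*1753 + 10313) = 1/((13 + 4)*1753 + 10313) = 1/(17*1753 + 10313) = 1/(29801 + 10313) = 1/40114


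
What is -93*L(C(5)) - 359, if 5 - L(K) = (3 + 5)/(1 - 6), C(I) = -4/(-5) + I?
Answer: -4864/5 ≈ -972.80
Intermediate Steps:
C(I) = 4/5 + I (C(I) = -4*(-1/5) + I = 4/5 + I)
L(K) = 33/5 (L(K) = 5 - (3 + 5)/(1 - 6) = 5 - 8/(-5) = 5 - 8*(-1)/5 = 5 - 1*(-8/5) = 5 + 8/5 = 33/5)
-93*L(C(5)) - 359 = -93*33/5 - 359 = -3069/5 - 359 = -4864/5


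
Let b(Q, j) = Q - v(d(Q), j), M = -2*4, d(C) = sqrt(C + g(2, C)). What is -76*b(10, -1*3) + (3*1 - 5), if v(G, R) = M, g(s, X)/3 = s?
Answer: -1370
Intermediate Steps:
g(s, X) = 3*s
d(C) = sqrt(6 + C) (d(C) = sqrt(C + 3*2) = sqrt(C + 6) = sqrt(6 + C))
M = -8
v(G, R) = -8
b(Q, j) = 8 + Q (b(Q, j) = Q - 1*(-8) = Q + 8 = 8 + Q)
-76*b(10, -1*3) + (3*1 - 5) = -76*(8 + 10) + (3*1 - 5) = -76*18 + (3 - 5) = -1368 - 2 = -1370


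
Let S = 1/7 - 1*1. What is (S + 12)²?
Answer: 6084/49 ≈ 124.16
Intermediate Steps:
S = -6/7 (S = ⅐ - 1 = -6/7 ≈ -0.85714)
(S + 12)² = (-6/7 + 12)² = (78/7)² = 6084/49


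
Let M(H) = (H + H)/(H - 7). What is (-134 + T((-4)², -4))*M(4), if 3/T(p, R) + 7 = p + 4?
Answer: 13912/39 ≈ 356.72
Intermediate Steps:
T(p, R) = 3/(-3 + p) (T(p, R) = 3/(-7 + (p + 4)) = 3/(-7 + (4 + p)) = 3/(-3 + p))
M(H) = 2*H/(-7 + H) (M(H) = (2*H)/(-7 + H) = 2*H/(-7 + H))
(-134 + T((-4)², -4))*M(4) = (-134 + 3/(-3 + (-4)²))*(2*4/(-7 + 4)) = (-134 + 3/(-3 + 16))*(2*4/(-3)) = (-134 + 3/13)*(2*4*(-⅓)) = (-134 + 3*(1/13))*(-8/3) = (-134 + 3/13)*(-8/3) = -1739/13*(-8/3) = 13912/39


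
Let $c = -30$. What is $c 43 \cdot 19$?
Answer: $-24510$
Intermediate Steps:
$c 43 \cdot 19 = \left(-30\right) 43 \cdot 19 = \left(-1290\right) 19 = -24510$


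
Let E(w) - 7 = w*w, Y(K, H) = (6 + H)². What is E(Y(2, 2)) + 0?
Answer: 4103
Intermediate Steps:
E(w) = 7 + w² (E(w) = 7 + w*w = 7 + w²)
E(Y(2, 2)) + 0 = (7 + ((6 + 2)²)²) + 0 = (7 + (8²)²) + 0 = (7 + 64²) + 0 = (7 + 4096) + 0 = 4103 + 0 = 4103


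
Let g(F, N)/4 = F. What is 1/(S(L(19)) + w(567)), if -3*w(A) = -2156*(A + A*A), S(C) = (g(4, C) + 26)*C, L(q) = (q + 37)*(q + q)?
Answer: 1/231540288 ≈ 4.3189e-9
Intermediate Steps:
g(F, N) = 4*F
L(q) = 2*q*(37 + q) (L(q) = (37 + q)*(2*q) = 2*q*(37 + q))
S(C) = 42*C (S(C) = (4*4 + 26)*C = (16 + 26)*C = 42*C)
w(A) = 2156*A/3 + 2156*A**2/3 (w(A) = -(-2156)*(A + A*A)/3 = -(-2156)*(A + A**2)/3 = -(-2156*A - 2156*A**2)/3 = 2156*A/3 + 2156*A**2/3)
1/(S(L(19)) + w(567)) = 1/(42*(2*19*(37 + 19)) + (2156/3)*567*(1 + 567)) = 1/(42*(2*19*56) + (2156/3)*567*568) = 1/(42*2128 + 231450912) = 1/(89376 + 231450912) = 1/231540288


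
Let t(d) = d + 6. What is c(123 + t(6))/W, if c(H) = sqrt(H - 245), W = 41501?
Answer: I*sqrt(110)/41501 ≈ 0.00025272*I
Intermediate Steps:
t(d) = 6 + d
c(H) = sqrt(-245 + H)
c(123 + t(6))/W = sqrt(-245 + (123 + (6 + 6)))/41501 = sqrt(-245 + (123 + 12))*(1/41501) = sqrt(-245 + 135)*(1/41501) = sqrt(-110)*(1/41501) = (I*sqrt(110))*(1/41501) = I*sqrt(110)/41501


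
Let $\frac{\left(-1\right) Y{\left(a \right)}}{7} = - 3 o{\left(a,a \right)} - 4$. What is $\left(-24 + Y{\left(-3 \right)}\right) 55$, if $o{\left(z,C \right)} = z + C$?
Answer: $-6710$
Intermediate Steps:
$o{\left(z,C \right)} = C + z$
$Y{\left(a \right)} = 28 + 42 a$ ($Y{\left(a \right)} = - 7 \left(- 3 \left(a + a\right) - 4\right) = - 7 \left(- 3 \cdot 2 a - 4\right) = - 7 \left(- 6 a - 4\right) = - 7 \left(-4 - 6 a\right) = 28 + 42 a$)
$\left(-24 + Y{\left(-3 \right)}\right) 55 = \left(-24 + \left(28 + 42 \left(-3\right)\right)\right) 55 = \left(-24 + \left(28 - 126\right)\right) 55 = \left(-24 - 98\right) 55 = \left(-122\right) 55 = -6710$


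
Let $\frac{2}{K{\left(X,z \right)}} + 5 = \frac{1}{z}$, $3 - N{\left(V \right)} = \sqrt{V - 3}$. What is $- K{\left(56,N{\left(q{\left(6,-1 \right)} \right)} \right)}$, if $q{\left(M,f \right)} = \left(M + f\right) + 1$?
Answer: $\frac{54}{121} + \frac{2 \sqrt{3}}{121} \approx 0.47491$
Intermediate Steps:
$q{\left(M,f \right)} = 1 + M + f$
$N{\left(V \right)} = 3 - \sqrt{-3 + V}$ ($N{\left(V \right)} = 3 - \sqrt{V - 3} = 3 - \sqrt{-3 + V}$)
$K{\left(X,z \right)} = \frac{2}{-5 + \frac{1}{z}}$
$- K{\left(56,N{\left(q{\left(6,-1 \right)} \right)} \right)} = - \frac{\left(-2\right) \left(3 - \sqrt{-3 + \left(1 + 6 - 1\right)}\right)}{-1 + 5 \left(3 - \sqrt{-3 + \left(1 + 6 - 1\right)}\right)} = - \frac{\left(-2\right) \left(3 - \sqrt{-3 + 6}\right)}{-1 + 5 \left(3 - \sqrt{-3 + 6}\right)} = - \frac{\left(-2\right) \left(3 - \sqrt{3}\right)}{-1 + 5 \left(3 - \sqrt{3}\right)} = - \frac{\left(-2\right) \left(3 - \sqrt{3}\right)}{-1 + \left(15 - 5 \sqrt{3}\right)} = - \frac{\left(-2\right) \left(3 - \sqrt{3}\right)}{14 - 5 \sqrt{3}} = \frac{2 \left(3 - \sqrt{3}\right)}{14 - 5 \sqrt{3}}$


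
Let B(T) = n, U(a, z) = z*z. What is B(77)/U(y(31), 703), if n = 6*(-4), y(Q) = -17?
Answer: -24/494209 ≈ -4.8562e-5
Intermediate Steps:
n = -24
U(a, z) = z²
B(T) = -24
B(77)/U(y(31), 703) = -24/(703²) = -24/494209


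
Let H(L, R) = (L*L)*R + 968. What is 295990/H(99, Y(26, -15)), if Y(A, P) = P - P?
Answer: 147995/484 ≈ 305.77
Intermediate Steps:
Y(A, P) = 0
H(L, R) = 968 + R*L**2 (H(L, R) = L**2*R + 968 = R*L**2 + 968 = 968 + R*L**2)
295990/H(99, Y(26, -15)) = 295990/(968 + 0*99**2) = 295990/(968 + 0*9801) = 295990/(968 + 0) = 295990/968 = 295990*(1/968) = 147995/484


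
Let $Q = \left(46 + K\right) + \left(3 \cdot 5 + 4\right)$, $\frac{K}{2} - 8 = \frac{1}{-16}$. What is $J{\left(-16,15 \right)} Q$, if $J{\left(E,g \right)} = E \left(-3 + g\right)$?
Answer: $-15528$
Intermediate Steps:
$K = \frac{127}{8}$ ($K = 16 + \frac{2}{-16} = 16 + 2 \left(- \frac{1}{16}\right) = 16 - \frac{1}{8} = \frac{127}{8} \approx 15.875$)
$Q = \frac{647}{8}$ ($Q = \left(46 + \frac{127}{8}\right) + \left(3 \cdot 5 + 4\right) = \frac{495}{8} + \left(15 + 4\right) = \frac{495}{8} + 19 = \frac{647}{8} \approx 80.875$)
$J{\left(-16,15 \right)} Q = - 16 \left(-3 + 15\right) \frac{647}{8} = \left(-16\right) 12 \cdot \frac{647}{8} = \left(-192\right) \frac{647}{8} = -15528$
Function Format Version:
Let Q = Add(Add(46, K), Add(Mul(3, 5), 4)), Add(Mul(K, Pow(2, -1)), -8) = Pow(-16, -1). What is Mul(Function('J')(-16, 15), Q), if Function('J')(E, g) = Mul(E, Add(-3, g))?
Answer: -15528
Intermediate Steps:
K = Rational(127, 8) (K = Add(16, Mul(2, Pow(-16, -1))) = Add(16, Mul(2, Rational(-1, 16))) = Add(16, Rational(-1, 8)) = Rational(127, 8) ≈ 15.875)
Q = Rational(647, 8) (Q = Add(Add(46, Rational(127, 8)), Add(Mul(3, 5), 4)) = Add(Rational(495, 8), Add(15, 4)) = Add(Rational(495, 8), 19) = Rational(647, 8) ≈ 80.875)
Mul(Function('J')(-16, 15), Q) = Mul(Mul(-16, Add(-3, 15)), Rational(647, 8)) = Mul(Mul(-16, 12), Rational(647, 8)) = Mul(-192, Rational(647, 8)) = -15528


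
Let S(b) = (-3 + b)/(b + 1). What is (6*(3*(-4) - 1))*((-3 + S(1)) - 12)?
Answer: 1248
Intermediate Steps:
S(b) = (-3 + b)/(1 + b)
(6*(3*(-4) - 1))*((-3 + S(1)) - 12) = (6*(3*(-4) - 1))*((-3 + (-3 + 1)/(1 + 1)) - 12) = (6*(-12 - 1))*((-3 - 2/2) - 12) = (6*(-13))*((-3 + (1/2)*(-2)) - 12) = -78*((-3 - 1) - 12) = -78*(-4 - 12) = -78*(-16) = 1248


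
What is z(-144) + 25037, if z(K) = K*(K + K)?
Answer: 66509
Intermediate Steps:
z(K) = 2*K² (z(K) = K*(2*K) = 2*K²)
z(-144) + 25037 = 2*(-144)² + 25037 = 2*20736 + 25037 = 41472 + 25037 = 66509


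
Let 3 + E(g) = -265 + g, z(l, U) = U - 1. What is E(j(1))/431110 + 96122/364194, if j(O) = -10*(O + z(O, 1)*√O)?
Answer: 10334477372/39251918835 ≈ 0.26329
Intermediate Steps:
z(l, U) = -1 + U
j(O) = -10*O (j(O) = -10*(O + (-1 + 1)*√O) = -10*(O + 0*√O) = -10*(O + 0) = -10*O)
E(g) = -268 + g (E(g) = -3 + (-265 + g) = -268 + g)
E(j(1))/431110 + 96122/364194 = (-268 - 10*1)/431110 + 96122/364194 = (-268 - 10)*(1/431110) + 96122*(1/364194) = -278*1/431110 + 48061/182097 = -139/215555 + 48061/182097 = 10334477372/39251918835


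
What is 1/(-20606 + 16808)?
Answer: -1/3798 ≈ -0.00026330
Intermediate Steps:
1/(-20606 + 16808) = 1/(-3798) = -1/3798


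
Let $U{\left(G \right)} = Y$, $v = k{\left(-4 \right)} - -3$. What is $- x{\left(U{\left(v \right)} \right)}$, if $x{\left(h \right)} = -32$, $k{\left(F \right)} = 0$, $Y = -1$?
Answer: $32$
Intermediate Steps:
$v = 3$ ($v = 0 - -3 = 0 + 3 = 3$)
$U{\left(G \right)} = -1$
$- x{\left(U{\left(v \right)} \right)} = \left(-1\right) \left(-32\right) = 32$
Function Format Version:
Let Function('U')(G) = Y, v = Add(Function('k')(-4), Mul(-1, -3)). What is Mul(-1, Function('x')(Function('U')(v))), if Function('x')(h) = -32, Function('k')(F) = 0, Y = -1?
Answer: 32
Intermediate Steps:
v = 3 (v = Add(0, Mul(-1, -3)) = Add(0, 3) = 3)
Function('U')(G) = -1
Mul(-1, Function('x')(Function('U')(v))) = Mul(-1, -32) = 32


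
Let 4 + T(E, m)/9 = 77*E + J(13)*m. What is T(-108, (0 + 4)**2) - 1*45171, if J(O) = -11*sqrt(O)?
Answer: -120051 - 1584*sqrt(13) ≈ -1.2576e+5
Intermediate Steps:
T(E, m) = -36 + 693*E - 99*m*sqrt(13) (T(E, m) = -36 + 9*(77*E + (-11*sqrt(13))*m) = -36 + 9*(77*E - 11*m*sqrt(13)) = -36 + (693*E - 99*m*sqrt(13)) = -36 + 693*E - 99*m*sqrt(13))
T(-108, (0 + 4)**2) - 1*45171 = (-36 + 693*(-108) - 99*(0 + 4)**2*sqrt(13)) - 1*45171 = (-36 - 74844 - 99*4**2*sqrt(13)) - 45171 = (-36 - 74844 - 99*16*sqrt(13)) - 45171 = (-36 - 74844 - 1584*sqrt(13)) - 45171 = (-74880 - 1584*sqrt(13)) - 45171 = -120051 - 1584*sqrt(13)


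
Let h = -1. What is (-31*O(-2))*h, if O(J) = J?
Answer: -62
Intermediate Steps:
(-31*O(-2))*h = -31*(-2)*(-1) = 62*(-1) = -62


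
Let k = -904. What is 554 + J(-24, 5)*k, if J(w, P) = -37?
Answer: 34002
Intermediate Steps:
554 + J(-24, 5)*k = 554 - 37*(-904) = 554 + 33448 = 34002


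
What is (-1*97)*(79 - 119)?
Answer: 3880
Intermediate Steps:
(-1*97)*(79 - 119) = -97*(-40) = 3880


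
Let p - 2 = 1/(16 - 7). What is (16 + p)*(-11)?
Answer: -1793/9 ≈ -199.22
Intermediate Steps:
p = 19/9 (p = 2 + 1/(16 - 7) = 2 + 1/9 = 2 + ⅑ = 19/9 ≈ 2.1111)
(16 + p)*(-11) = (16 + 19/9)*(-11) = (163/9)*(-11) = -1793/9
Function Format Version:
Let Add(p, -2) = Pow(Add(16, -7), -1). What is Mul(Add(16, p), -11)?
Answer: Rational(-1793, 9) ≈ -199.22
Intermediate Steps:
p = Rational(19, 9) (p = Add(2, Pow(Add(16, -7), -1)) = Add(2, Pow(9, -1)) = Add(2, Rational(1, 9)) = Rational(19, 9) ≈ 2.1111)
Mul(Add(16, p), -11) = Mul(Add(16, Rational(19, 9)), -11) = Mul(Rational(163, 9), -11) = Rational(-1793, 9)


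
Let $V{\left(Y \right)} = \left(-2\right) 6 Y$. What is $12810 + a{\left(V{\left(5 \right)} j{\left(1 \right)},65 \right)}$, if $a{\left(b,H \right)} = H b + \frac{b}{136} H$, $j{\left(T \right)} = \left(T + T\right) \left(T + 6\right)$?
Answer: $- \frac{717255}{17} \approx -42192.0$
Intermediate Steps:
$j{\left(T \right)} = 2 T \left(6 + T\right)$
$V{\left(Y \right)} = - 12 Y$
$a{\left(b,H \right)} = \frac{137 H b}{136}$ ($a{\left(b,H \right)} = H b + b \frac{1}{136} H = H b + \frac{b}{136} H = H b + \frac{H b}{136} = \frac{137 H b}{136}$)
$12810 + a{\left(V{\left(5 \right)} j{\left(1 \right)},65 \right)} = 12810 + \frac{137}{136} \cdot 65 \left(-12\right) 5 \cdot 2 \cdot 1 \left(6 + 1\right) = 12810 + \frac{137}{136} \cdot 65 \left(- 60 \cdot 2 \cdot 1 \cdot 7\right) = 12810 + \frac{137}{136} \cdot 65 \left(\left(-60\right) 14\right) = 12810 + \frac{137}{136} \cdot 65 \left(-840\right) = 12810 - \frac{935025}{17} = - \frac{717255}{17}$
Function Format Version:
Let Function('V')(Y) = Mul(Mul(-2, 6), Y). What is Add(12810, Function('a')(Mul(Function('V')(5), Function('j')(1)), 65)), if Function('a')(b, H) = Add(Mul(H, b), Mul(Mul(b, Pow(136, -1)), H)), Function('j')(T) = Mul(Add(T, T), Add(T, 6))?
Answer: Rational(-717255, 17) ≈ -42192.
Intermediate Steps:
Function('j')(T) = Mul(2, T, Add(6, T)) (Function('j')(T) = Mul(Mul(2, T), Add(6, T)) = Mul(2, T, Add(6, T)))
Function('V')(Y) = Mul(-12, Y)
Function('a')(b, H) = Mul(Rational(137, 136), H, b) (Function('a')(b, H) = Add(Mul(H, b), Mul(Mul(b, Rational(1, 136)), H)) = Add(Mul(H, b), Mul(Mul(Rational(1, 136), b), H)) = Add(Mul(H, b), Mul(Rational(1, 136), H, b)) = Mul(Rational(137, 136), H, b))
Add(12810, Function('a')(Mul(Function('V')(5), Function('j')(1)), 65)) = Add(12810, Mul(Rational(137, 136), 65, Mul(Mul(-12, 5), Mul(2, 1, Add(6, 1))))) = Add(12810, Mul(Rational(137, 136), 65, Mul(-60, Mul(2, 1, 7)))) = Add(12810, Mul(Rational(137, 136), 65, Mul(-60, 14))) = Add(12810, Mul(Rational(137, 136), 65, -840)) = Add(12810, Rational(-935025, 17)) = Rational(-717255, 17)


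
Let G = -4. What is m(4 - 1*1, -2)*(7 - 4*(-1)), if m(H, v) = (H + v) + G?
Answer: -33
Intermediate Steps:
m(H, v) = -4 + H + v (m(H, v) = (H + v) - 4 = -4 + H + v)
m(4 - 1*1, -2)*(7 - 4*(-1)) = (-4 + (4 - 1*1) - 2)*(7 - 4*(-1)) = (-4 + (4 - 1) - 2)*(7 + 4) = (-4 + 3 - 2)*11 = -3*11 = -33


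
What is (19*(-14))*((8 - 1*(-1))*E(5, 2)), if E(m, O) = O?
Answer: -4788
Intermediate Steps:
(19*(-14))*((8 - 1*(-1))*E(5, 2)) = (19*(-14))*((8 - 1*(-1))*2) = -266*(8 + 1)*2 = -2394*2 = -266*18 = -4788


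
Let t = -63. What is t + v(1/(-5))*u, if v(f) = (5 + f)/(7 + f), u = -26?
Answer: -1383/17 ≈ -81.353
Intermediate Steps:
v(f) = (5 + f)/(7 + f)
t + v(1/(-5))*u = -63 + ((5 + 1/(-5))/(7 + 1/(-5)))*(-26) = -63 + ((5 - 1/5)/(7 - 1/5))*(-26) = -63 + ((24/5)/(34/5))*(-26) = -63 + ((5/34)*(24/5))*(-26) = -63 + (12/17)*(-26) = -63 - 312/17 = -1383/17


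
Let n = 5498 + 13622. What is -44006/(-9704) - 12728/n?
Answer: 22433819/5798140 ≈ 3.8691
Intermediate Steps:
n = 19120
-44006/(-9704) - 12728/n = -44006/(-9704) - 12728/19120 = -44006*(-1/9704) - 12728*1/19120 = 22003/4852 - 1591/2390 = 22433819/5798140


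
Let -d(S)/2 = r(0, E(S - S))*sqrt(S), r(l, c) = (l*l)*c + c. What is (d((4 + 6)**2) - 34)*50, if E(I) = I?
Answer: -1700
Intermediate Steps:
r(l, c) = c + c*l**2 (r(l, c) = l**2*c + c = c*l**2 + c = c + c*l**2)
d(S) = 0 (d(S) = -2*(S - S)*(1 + 0**2)*sqrt(S) = -2*0*(1 + 0)*sqrt(S) = -2*0*1*sqrt(S) = -0*sqrt(S) = -2*0 = 0)
(d((4 + 6)**2) - 34)*50 = (0 - 34)*50 = -34*50 = -1700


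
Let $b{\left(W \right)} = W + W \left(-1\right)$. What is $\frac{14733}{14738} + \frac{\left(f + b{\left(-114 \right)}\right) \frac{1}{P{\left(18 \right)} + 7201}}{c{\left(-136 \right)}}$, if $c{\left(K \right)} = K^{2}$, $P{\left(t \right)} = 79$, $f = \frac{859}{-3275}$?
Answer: $\frac{3248491185798029}{3249593646208000} \approx 0.99966$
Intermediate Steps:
$b{\left(W \right)} = 0$ ($b{\left(W \right)} = W - W = 0$)
$f = - \frac{859}{3275}$ ($f = 859 \left(- \frac{1}{3275}\right) = - \frac{859}{3275} \approx -0.26229$)
$\frac{14733}{14738} + \frac{\left(f + b{\left(-114 \right)}\right) \frac{1}{P{\left(18 \right)} + 7201}}{c{\left(-136 \right)}} = \frac{14733}{14738} + \frac{\left(- \frac{859}{3275} + 0\right) \frac{1}{79 + 7201}}{\left(-136\right)^{2}} = 14733 \cdot \frac{1}{14738} + \frac{\left(- \frac{859}{3275}\right) \frac{1}{7280}}{18496} = \frac{14733}{14738} + \left(- \frac{859}{3275}\right) \frac{1}{7280} \cdot \frac{1}{18496} = \frac{14733}{14738} - \frac{859}{440981632000} = \frac{3248491185798029}{3249593646208000}$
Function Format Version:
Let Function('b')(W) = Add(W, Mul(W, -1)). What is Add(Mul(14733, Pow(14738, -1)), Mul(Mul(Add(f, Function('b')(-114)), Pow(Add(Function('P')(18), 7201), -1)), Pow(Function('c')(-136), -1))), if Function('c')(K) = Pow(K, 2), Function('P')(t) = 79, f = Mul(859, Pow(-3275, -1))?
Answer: Rational(3248491185798029, 3249593646208000) ≈ 0.99966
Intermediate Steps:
Function('b')(W) = 0 (Function('b')(W) = Add(W, Mul(-1, W)) = 0)
f = Rational(-859, 3275) (f = Mul(859, Rational(-1, 3275)) = Rational(-859, 3275) ≈ -0.26229)
Add(Mul(14733, Pow(14738, -1)), Mul(Mul(Add(f, Function('b')(-114)), Pow(Add(Function('P')(18), 7201), -1)), Pow(Function('c')(-136), -1))) = Add(Mul(14733, Pow(14738, -1)), Mul(Mul(Add(Rational(-859, 3275), 0), Pow(Add(79, 7201), -1)), Pow(Pow(-136, 2), -1))) = Add(Mul(14733, Rational(1, 14738)), Mul(Mul(Rational(-859, 3275), Pow(7280, -1)), Pow(18496, -1))) = Add(Rational(14733, 14738), Mul(Mul(Rational(-859, 3275), Rational(1, 7280)), Rational(1, 18496))) = Add(Rational(14733, 14738), Mul(Rational(-859, 23842000), Rational(1, 18496))) = Add(Rational(14733, 14738), Rational(-859, 440981632000)) = Rational(3248491185798029, 3249593646208000)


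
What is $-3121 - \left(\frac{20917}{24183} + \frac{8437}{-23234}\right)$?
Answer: $- \frac{1753871426069}{561867822} \approx -3121.5$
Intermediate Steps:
$-3121 - \left(\frac{20917}{24183} + \frac{8437}{-23234}\right) = -3121 - \left(20917 \cdot \frac{1}{24183} + 8437 \left(- \frac{1}{23234}\right)\right) = -3121 - \left(\frac{20917}{24183} - \frac{8437}{23234}\right) = -3121 - \frac{281953607}{561867822} = - \frac{1753871426069}{561867822}$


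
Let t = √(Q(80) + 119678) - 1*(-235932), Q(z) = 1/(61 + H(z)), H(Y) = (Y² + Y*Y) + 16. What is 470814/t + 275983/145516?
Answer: 45106971561195769871/11589259812694543084 - 4237326*√3024639899/79642512250849 ≈ 3.8892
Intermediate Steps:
H(Y) = 16 + 2*Y² (H(Y) = (Y² + Y²) + 16 = 2*Y² + 16 = 16 + 2*Y²)
Q(z) = 1/(77 + 2*z²) (Q(z) = 1/(61 + (16 + 2*z²)) = 1/(77 + 2*z²))
t = 235932 + 81*√3024639899/12877 (t = √(1/(77 + 2*80²) + 119678) - 1*(-235932) = √(1/(77 + 2*6400) + 119678) + 235932 = √(1/(77 + 12800) + 119678) + 235932 = √(1/12877 + 119678) + 235932 = √(1541093607/12877) + 235932 = 81*√3024639899/12877 + 235932 = 235932 + 81*√3024639899/12877 ≈ 2.3628e+5)
470814/t + 275983/145516 = 470814/(235932 + 81*√3024639899/12877) + 275983/145516 = 275983/145516 + 470814/(235932 + 81*√3024639899/12877)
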